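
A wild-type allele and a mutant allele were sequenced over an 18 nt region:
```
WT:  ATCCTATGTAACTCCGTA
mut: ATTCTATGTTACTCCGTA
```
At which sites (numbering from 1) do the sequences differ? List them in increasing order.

3, 10

Differences at site 3 (C→T), site 10 (A→T).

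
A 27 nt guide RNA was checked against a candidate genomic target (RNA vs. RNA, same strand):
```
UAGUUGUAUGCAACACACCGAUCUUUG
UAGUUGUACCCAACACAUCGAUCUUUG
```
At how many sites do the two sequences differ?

3

The sequences differ at sites 9, 10, 18 (1-based) — 3 in total.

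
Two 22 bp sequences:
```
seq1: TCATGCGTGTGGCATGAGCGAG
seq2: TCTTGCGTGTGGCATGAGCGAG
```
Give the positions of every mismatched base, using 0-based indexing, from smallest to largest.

Scanning 0-based: 2: A/T.

2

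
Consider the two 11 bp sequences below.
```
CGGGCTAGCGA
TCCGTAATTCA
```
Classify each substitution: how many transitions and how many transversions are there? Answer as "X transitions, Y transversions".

Transitions (purine↔purine or pyrimidine↔pyrimidine): 1 C→T, 5 C→T, 9 C→T.
Transversions (purine↔pyrimidine): 2 G→C, 3 G→C, 6 T→A, 8 G→T, 10 G→C.

3 transitions, 5 transversions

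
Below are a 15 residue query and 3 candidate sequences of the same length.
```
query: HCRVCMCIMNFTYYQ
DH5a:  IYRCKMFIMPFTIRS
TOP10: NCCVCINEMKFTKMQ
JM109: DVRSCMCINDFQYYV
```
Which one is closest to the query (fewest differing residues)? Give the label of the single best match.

Hamming distances to query — DH5a: 9; TOP10: 8; JM109: 7.
Smallest is JM109 with 7 mismatches.

JM109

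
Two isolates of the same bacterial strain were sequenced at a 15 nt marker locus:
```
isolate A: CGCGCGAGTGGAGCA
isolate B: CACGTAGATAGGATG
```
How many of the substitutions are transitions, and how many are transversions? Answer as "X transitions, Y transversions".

10 transitions, 0 transversions

Transitions (purine↔purine or pyrimidine↔pyrimidine): 2 G→A, 5 C→T, 6 G→A, 7 A→G, 8 G→A, 10 G→A, 12 A→G, 13 G→A, 14 C→T, 15 A→G.
Transversions (purine↔pyrimidine): none.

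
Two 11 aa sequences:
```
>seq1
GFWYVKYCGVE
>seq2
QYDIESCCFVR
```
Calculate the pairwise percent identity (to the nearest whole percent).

Mismatches at positions 1, 2, 3, 4, 5, 6, 7, 9, 11 (1-based): 9 of 11.
Identical positions: 2/11 = 18.18% → 18%.

18%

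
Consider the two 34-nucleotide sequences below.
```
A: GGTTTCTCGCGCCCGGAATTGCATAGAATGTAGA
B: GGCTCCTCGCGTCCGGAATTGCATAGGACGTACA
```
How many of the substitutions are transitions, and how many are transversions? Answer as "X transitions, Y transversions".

Transitions (purine↔purine or pyrimidine↔pyrimidine): 3 T→C, 5 T→C, 12 C→T, 27 A→G, 29 T→C.
Transversions (purine↔pyrimidine): 33 G→C.

5 transitions, 1 transversion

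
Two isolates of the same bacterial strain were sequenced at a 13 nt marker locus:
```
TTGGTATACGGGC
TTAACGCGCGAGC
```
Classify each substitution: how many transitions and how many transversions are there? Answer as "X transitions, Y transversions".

7 transitions, 0 transversions

Transitions (purine↔purine or pyrimidine↔pyrimidine): 3 G→A, 4 G→A, 5 T→C, 6 A→G, 7 T→C, 8 A→G, 11 G→A.
Transversions (purine↔pyrimidine): none.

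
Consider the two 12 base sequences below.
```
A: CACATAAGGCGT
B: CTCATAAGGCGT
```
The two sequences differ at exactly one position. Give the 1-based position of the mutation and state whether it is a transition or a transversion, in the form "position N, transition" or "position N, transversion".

position 2, transversion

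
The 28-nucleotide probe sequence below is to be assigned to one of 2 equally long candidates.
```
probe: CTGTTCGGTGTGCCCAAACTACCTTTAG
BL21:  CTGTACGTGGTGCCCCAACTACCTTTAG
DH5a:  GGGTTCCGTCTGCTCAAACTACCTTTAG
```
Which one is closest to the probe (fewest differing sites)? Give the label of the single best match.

Hamming distances to probe — BL21: 4; DH5a: 5.
Smallest is BL21 with 4 mismatches.

BL21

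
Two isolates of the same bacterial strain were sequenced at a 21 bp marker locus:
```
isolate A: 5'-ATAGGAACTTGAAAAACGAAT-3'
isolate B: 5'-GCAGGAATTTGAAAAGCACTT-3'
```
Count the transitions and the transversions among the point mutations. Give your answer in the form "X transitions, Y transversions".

5 transitions, 2 transversions

Transitions (purine↔purine or pyrimidine↔pyrimidine): 1 A→G, 2 T→C, 8 C→T, 16 A→G, 18 G→A.
Transversions (purine↔pyrimidine): 19 A→C, 20 A→T.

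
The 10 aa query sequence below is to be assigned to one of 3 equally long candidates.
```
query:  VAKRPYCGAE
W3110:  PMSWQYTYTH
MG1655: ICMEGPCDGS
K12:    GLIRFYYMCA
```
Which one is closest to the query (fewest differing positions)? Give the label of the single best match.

K12

W3110 differs at 9 positions; MG1655 differs at 9 positions; K12 differs at 8 positions. The closest is K12.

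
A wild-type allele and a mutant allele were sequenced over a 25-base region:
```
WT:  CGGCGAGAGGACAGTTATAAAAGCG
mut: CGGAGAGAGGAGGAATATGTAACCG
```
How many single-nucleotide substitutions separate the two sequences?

8

The sequences differ at bases 4, 12, 13, 14, 15, 19, 20, 23 (1-based) — 8 in total.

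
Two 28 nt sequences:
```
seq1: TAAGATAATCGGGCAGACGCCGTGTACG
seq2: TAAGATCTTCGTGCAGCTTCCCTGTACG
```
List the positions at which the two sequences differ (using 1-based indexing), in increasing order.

Differences at position 7 (A→C), position 8 (A→T), position 12 (G→T), position 17 (A→C), position 18 (C→T), position 19 (G→T), position 22 (G→C).

7, 8, 12, 17, 18, 19, 22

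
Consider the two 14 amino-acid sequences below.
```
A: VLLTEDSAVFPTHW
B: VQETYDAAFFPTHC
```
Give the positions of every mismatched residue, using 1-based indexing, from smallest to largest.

2, 3, 5, 7, 9, 14

Differences at position 2 (L→Q), position 3 (L→E), position 5 (E→Y), position 7 (S→A), position 9 (V→F), position 14 (W→C).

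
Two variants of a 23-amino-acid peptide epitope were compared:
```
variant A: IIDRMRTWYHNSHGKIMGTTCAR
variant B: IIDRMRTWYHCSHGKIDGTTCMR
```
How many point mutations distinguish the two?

3

Comparing position by position, 3 positions differ: 11 (N/C), 17 (M/D), 22 (A/M).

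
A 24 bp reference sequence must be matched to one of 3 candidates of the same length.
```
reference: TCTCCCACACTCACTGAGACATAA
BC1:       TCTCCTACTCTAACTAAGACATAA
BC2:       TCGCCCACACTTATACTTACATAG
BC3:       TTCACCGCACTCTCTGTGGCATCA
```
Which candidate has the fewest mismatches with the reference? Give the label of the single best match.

BC1

Hamming distances to reference — BC1: 4; BC2: 8; BC3: 8.
Smallest is BC1 with 4 mismatches.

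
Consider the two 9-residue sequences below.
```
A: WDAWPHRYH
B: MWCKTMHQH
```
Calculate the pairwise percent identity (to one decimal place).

8 positions differ (1, 2, 3, 4, 5, 6, 7, 8), so 1 of 9 match: 1/9 = 11.11%.

11.1%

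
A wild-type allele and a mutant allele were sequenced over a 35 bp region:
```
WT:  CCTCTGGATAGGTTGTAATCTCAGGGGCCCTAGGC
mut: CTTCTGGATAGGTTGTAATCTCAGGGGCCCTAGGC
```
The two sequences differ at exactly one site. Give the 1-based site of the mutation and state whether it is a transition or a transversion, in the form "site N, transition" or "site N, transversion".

The sequences differ only at site 2: C→T (pyrimidine→pyrimidine), a transition.

site 2, transition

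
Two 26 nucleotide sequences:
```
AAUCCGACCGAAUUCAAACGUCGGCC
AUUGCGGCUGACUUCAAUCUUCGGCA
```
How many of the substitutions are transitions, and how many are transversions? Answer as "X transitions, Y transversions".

Mismatches (1-based):
position 2: A→U (purine→pyrimidine, transversion)
position 4: C→G (pyrimidine→purine, transversion)
position 7: A→G (purine→purine, transition)
position 9: C→U (pyrimidine→pyrimidine, transition)
position 12: A→C (purine→pyrimidine, transversion)
position 18: A→U (purine→pyrimidine, transversion)
position 20: G→U (purine→pyrimidine, transversion)
position 26: C→A (pyrimidine→purine, transversion)

2 transitions, 6 transversions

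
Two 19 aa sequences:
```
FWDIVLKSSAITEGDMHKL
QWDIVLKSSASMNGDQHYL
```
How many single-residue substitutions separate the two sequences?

6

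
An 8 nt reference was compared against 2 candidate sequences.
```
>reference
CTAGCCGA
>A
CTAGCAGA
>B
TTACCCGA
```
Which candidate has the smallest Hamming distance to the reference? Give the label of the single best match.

Hamming distances to reference — A: 1; B: 2.
Smallest is A with 1 mismatch.

A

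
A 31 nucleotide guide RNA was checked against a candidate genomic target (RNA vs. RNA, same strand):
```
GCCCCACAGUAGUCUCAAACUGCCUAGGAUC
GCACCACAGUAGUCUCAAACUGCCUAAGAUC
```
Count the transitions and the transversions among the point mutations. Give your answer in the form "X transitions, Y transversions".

1 transition, 1 transversion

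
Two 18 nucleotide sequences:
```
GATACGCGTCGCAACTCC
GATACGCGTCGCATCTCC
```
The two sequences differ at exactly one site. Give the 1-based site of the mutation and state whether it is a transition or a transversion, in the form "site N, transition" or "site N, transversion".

site 14, transversion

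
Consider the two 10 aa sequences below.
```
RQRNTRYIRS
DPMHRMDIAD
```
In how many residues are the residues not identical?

9

Comparing position by position, 9 residues differ: 1 (R/D), 2 (Q/P), 3 (R/M), 4 (N/H), 5 (T/R), 6 (R/M), 7 (Y/D), 9 (R/A), 10 (S/D).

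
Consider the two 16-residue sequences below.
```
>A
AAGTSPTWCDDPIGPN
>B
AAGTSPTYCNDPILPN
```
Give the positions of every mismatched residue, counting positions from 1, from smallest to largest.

Differences at position 8 (W→Y), position 10 (D→N), position 14 (G→L).

8, 10, 14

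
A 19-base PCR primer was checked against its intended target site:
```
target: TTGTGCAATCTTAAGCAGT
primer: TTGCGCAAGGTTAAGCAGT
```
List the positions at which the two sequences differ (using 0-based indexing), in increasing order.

Differences at position 3 (T→C), position 8 (T→G), position 9 (C→G).

3, 8, 9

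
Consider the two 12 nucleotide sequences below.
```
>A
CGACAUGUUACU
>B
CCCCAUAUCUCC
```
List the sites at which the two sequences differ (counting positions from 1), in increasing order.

Differences at site 2 (G→C), site 3 (A→C), site 7 (G→A), site 9 (U→C), site 10 (A→U), site 12 (U→C).

2, 3, 7, 9, 10, 12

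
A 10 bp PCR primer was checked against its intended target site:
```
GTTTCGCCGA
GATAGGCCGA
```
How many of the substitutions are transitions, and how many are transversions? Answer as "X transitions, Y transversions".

Mismatches (1-based):
base 2: T→A (pyrimidine→purine, transversion)
base 4: T→A (pyrimidine→purine, transversion)
base 5: C→G (pyrimidine→purine, transversion)

0 transitions, 3 transversions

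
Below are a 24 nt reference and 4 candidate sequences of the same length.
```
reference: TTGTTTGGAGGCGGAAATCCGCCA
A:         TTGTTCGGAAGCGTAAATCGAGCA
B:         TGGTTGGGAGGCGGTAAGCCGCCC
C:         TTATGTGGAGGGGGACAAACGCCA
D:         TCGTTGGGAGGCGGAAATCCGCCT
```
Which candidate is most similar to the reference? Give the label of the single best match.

D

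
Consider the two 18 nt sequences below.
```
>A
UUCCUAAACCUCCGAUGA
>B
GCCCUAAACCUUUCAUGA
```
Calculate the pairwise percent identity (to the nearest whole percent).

Mismatches at positions 1, 2, 12, 13, 14 (1-based): 5 of 18.
Identical positions: 13/18 = 72.22% → 72%.

72%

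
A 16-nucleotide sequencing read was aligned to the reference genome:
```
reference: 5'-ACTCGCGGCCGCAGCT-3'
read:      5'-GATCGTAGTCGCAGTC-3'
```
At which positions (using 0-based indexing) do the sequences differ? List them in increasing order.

0, 1, 5, 6, 8, 14, 15

Scanning 0-based: 0: A/G; 1: C/A; 5: C/T; 6: G/A; 8: C/T; 14: C/T; 15: T/C.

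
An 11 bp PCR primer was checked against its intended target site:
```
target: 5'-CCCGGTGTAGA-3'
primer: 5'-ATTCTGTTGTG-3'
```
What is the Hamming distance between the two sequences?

10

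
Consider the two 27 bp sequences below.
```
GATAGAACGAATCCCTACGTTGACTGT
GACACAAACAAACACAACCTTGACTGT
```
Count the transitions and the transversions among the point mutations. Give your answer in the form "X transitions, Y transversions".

1 transition, 7 transversions

Transitions (purine↔purine or pyrimidine↔pyrimidine): 3 T→C.
Transversions (purine↔pyrimidine): 5 G→C, 8 C→A, 9 G→C, 12 T→A, 14 C→A, 16 T→A, 19 G→C.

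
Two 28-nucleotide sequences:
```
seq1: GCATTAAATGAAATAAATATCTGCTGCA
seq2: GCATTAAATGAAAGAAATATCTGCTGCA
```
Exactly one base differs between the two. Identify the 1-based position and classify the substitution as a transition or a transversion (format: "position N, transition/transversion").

position 14, transversion

The sequences differ only at position 14: T→G (pyrimidine→purine), a transversion.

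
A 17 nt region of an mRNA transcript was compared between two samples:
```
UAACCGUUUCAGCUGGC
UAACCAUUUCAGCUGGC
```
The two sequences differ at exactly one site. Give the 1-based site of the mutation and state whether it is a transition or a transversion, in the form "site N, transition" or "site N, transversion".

site 6, transition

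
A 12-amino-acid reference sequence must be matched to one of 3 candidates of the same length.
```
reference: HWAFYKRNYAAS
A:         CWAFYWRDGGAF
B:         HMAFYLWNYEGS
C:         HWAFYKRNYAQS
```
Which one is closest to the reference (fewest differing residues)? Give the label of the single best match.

C

Hamming distances to reference — A: 6; B: 5; C: 1.
Smallest is C with 1 mismatch.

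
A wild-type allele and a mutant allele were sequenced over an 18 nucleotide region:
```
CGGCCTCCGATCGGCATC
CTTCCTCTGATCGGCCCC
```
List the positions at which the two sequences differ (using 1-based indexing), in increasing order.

2, 3, 8, 16, 17

Scanning 1-based: 2: G/T; 3: G/T; 8: C/T; 16: A/C; 17: T/C.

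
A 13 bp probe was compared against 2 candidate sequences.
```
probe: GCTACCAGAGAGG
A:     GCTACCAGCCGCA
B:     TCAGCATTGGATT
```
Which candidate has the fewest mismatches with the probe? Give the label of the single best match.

A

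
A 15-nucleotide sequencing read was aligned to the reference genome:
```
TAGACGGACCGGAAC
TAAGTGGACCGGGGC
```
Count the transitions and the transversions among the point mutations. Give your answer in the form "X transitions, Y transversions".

5 transitions, 0 transversions

Mismatches (1-based):
position 3: G→A (purine→purine, transition)
position 4: A→G (purine→purine, transition)
position 5: C→T (pyrimidine→pyrimidine, transition)
position 13: A→G (purine→purine, transition)
position 14: A→G (purine→purine, transition)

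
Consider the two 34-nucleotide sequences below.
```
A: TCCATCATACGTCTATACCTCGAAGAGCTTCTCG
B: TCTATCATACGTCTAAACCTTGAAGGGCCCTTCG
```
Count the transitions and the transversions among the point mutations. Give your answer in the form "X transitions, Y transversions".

6 transitions, 1 transversion

Transitions (purine↔purine or pyrimidine↔pyrimidine): 3 C→T, 21 C→T, 26 A→G, 29 T→C, 30 T→C, 31 C→T.
Transversions (purine↔pyrimidine): 16 T→A.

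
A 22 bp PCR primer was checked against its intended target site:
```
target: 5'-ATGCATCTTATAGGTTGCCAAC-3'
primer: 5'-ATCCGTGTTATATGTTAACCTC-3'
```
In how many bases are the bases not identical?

Comparing position by position, 8 bases differ: 3 (G/C), 5 (A/G), 7 (C/G), 13 (G/T), 17 (G/A), 18 (C/A), 20 (A/C), 21 (A/T).

8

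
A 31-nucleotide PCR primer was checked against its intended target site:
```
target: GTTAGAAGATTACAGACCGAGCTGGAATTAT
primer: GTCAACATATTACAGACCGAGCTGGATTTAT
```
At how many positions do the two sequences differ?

Mismatches (1-based): position 3: T→C; position 5: G→A; position 6: A→C; position 8: G→T; position 27: A→T.

5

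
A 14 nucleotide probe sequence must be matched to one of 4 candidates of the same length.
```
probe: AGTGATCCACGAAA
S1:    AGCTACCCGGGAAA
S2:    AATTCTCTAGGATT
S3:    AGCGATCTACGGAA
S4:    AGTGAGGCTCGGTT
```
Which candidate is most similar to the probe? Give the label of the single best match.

S1 differs at 5 positions; S2 differs at 7 positions; S3 differs at 3 positions; S4 differs at 6 positions. The closest is S3.

S3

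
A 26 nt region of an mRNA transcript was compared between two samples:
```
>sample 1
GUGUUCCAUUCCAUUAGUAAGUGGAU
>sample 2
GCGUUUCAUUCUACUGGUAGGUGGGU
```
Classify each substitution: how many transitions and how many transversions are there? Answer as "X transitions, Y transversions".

Mismatches (1-based):
base 2: U→C (pyrimidine→pyrimidine, transition)
base 6: C→U (pyrimidine→pyrimidine, transition)
base 12: C→U (pyrimidine→pyrimidine, transition)
base 14: U→C (pyrimidine→pyrimidine, transition)
base 16: A→G (purine→purine, transition)
base 20: A→G (purine→purine, transition)
base 25: A→G (purine→purine, transition)

7 transitions, 0 transversions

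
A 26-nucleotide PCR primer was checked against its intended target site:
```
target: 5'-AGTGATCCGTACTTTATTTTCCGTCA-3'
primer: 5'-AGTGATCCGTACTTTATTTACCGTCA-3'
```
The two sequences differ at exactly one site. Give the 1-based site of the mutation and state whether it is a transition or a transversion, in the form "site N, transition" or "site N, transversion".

Site 20 changes T→A. T is a pyrimidine and A is a purine, so this is a transversion.

site 20, transversion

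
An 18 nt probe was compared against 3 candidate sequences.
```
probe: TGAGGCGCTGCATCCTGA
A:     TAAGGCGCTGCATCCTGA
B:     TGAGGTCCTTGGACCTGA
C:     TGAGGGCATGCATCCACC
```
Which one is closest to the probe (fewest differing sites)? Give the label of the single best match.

A

Hamming distances to probe — A: 1; B: 6; C: 6.
Smallest is A with 1 mismatch.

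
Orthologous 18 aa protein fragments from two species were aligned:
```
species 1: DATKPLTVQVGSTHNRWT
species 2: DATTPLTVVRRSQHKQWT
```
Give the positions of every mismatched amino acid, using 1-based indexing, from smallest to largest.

Differences at position 4 (K→T), position 9 (Q→V), position 10 (V→R), position 11 (G→R), position 13 (T→Q), position 15 (N→K), position 16 (R→Q).

4, 9, 10, 11, 13, 15, 16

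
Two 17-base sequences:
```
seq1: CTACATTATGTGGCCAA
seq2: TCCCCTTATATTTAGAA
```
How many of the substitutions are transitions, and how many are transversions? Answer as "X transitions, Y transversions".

3 transitions, 6 transversions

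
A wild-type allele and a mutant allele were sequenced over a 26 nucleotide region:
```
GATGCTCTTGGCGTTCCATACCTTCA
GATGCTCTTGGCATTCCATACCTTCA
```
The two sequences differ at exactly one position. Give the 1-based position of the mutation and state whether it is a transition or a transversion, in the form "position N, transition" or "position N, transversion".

position 13, transition

The sequences differ only at position 13: G→A (purine→purine), a transition.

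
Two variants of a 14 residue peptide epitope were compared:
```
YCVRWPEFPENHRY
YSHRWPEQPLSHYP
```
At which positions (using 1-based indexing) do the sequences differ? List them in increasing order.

2, 3, 8, 10, 11, 13, 14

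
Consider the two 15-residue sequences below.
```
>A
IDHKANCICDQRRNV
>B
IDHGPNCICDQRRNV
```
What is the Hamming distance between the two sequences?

Comparing position by position, 2 positions differ: 4 (K/G), 5 (A/P).

2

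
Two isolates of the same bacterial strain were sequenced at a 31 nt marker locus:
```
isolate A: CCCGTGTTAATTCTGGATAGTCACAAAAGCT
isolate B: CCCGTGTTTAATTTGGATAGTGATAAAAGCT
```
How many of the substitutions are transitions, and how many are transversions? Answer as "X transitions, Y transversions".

Transitions (purine↔purine or pyrimidine↔pyrimidine): 13 C→T, 24 C→T.
Transversions (purine↔pyrimidine): 9 A→T, 11 T→A, 22 C→G.

2 transitions, 3 transversions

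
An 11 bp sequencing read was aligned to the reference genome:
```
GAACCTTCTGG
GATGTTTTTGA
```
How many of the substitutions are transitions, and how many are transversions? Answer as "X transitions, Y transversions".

3 transitions, 2 transversions

Mismatches (1-based):
base 3: A→T (purine→pyrimidine, transversion)
base 4: C→G (pyrimidine→purine, transversion)
base 5: C→T (pyrimidine→pyrimidine, transition)
base 8: C→T (pyrimidine→pyrimidine, transition)
base 11: G→A (purine→purine, transition)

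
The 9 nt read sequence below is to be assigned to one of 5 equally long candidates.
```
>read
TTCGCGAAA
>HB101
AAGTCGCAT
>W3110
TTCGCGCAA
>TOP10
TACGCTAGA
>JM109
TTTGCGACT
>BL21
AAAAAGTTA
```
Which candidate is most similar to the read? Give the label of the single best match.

W3110

Hamming distances to read — HB101: 6; W3110: 1; TOP10: 3; JM109: 3; BL21: 7.
Smallest is W3110 with 1 mismatch.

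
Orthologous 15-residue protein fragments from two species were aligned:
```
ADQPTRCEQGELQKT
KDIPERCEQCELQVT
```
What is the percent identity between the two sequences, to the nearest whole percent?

5 positions differ (1, 3, 5, 10, 14), so 10 of 15 match: 10/15 = 66.67%.

67%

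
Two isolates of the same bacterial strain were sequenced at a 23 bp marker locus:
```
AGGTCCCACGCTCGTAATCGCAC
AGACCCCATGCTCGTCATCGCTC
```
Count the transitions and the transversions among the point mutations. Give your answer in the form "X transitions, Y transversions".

3 transitions, 2 transversions

Transitions (purine↔purine or pyrimidine↔pyrimidine): 3 G→A, 4 T→C, 9 C→T.
Transversions (purine↔pyrimidine): 16 A→C, 22 A→T.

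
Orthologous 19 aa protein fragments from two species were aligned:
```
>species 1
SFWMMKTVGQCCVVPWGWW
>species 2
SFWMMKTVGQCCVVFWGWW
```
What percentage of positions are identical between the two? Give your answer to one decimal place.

94.7%

1 position differs (15), so 18 of 19 match: 18/19 = 94.74%.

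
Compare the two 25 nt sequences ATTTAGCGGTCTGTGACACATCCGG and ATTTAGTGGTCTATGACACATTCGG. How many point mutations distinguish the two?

Comparing position by position, 3 bases differ: 7 (C/T), 13 (G/A), 22 (C/T).

3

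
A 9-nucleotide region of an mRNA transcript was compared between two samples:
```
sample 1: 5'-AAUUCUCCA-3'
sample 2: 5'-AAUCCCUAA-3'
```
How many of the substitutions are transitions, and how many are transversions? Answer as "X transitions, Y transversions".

Transitions (purine↔purine or pyrimidine↔pyrimidine): 4 U→C, 6 U→C, 7 C→U.
Transversions (purine↔pyrimidine): 8 C→A.

3 transitions, 1 transversion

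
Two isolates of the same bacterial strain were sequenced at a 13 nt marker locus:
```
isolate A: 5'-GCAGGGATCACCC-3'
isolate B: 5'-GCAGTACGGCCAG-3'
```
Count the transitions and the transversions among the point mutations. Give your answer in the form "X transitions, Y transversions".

Mismatches (1-based):
base 5: G→T (purine→pyrimidine, transversion)
base 6: G→A (purine→purine, transition)
base 7: A→C (purine→pyrimidine, transversion)
base 8: T→G (pyrimidine→purine, transversion)
base 9: C→G (pyrimidine→purine, transversion)
base 10: A→C (purine→pyrimidine, transversion)
base 12: C→A (pyrimidine→purine, transversion)
base 13: C→G (pyrimidine→purine, transversion)

1 transition, 7 transversions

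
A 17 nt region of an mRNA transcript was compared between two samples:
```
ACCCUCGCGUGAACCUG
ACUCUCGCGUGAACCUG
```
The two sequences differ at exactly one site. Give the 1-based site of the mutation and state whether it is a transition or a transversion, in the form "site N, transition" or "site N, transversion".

The sequences differ only at site 3: C→U (pyrimidine→pyrimidine), a transition.

site 3, transition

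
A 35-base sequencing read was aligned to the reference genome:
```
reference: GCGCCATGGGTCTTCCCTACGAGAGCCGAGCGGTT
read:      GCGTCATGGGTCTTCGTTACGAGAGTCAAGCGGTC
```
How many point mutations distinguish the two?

The sequences differ at sites 4, 16, 17, 26, 28, 35 (1-based) — 6 in total.

6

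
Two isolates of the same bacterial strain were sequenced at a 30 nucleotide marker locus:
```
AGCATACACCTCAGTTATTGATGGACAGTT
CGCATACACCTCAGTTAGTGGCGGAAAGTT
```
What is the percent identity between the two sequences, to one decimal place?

83.3%

Mismatches at positions 1, 18, 21, 22, 26 (1-based): 5 of 30.
Identical positions: 25/30 = 83.33% → 83.3%.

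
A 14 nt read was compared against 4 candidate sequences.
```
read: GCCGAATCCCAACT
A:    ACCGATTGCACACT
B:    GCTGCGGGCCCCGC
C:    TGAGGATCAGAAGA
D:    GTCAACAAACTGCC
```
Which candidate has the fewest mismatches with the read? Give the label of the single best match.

A

Hamming distances to read — A: 5; B: 9; C: 8; D: 9.
Smallest is A with 5 mismatches.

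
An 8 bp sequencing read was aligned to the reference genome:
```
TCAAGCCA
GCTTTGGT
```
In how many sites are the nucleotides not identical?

7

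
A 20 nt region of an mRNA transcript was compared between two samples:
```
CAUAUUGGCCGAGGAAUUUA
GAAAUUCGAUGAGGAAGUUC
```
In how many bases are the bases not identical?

The sequences differ at bases 1, 3, 7, 9, 10, 17, 20 (1-based) — 7 in total.

7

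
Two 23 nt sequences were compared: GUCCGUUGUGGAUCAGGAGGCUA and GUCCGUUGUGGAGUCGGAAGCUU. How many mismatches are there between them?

Mismatches (1-based): site 13: U→G; site 14: C→U; site 15: A→C; site 19: G→A; site 23: A→U.

5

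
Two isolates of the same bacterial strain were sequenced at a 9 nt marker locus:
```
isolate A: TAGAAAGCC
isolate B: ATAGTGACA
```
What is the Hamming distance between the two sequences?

8

Comparing position by position, 8 sites differ: 1 (T/A), 2 (A/T), 3 (G/A), 4 (A/G), 5 (A/T), 6 (A/G), 7 (G/A), 9 (C/A).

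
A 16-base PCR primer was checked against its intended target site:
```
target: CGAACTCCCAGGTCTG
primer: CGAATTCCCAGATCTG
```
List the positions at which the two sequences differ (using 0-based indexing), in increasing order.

Differences at position 4 (C→T), position 11 (G→A).

4, 11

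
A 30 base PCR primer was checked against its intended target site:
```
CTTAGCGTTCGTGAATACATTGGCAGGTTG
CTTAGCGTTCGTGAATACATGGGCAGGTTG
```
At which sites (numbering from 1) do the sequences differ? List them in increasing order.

Differences at site 21 (T→G).

21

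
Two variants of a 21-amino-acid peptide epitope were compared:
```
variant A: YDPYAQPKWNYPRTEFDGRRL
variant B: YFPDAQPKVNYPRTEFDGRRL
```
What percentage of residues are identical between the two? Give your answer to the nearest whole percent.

3 positions differ (2, 4, 9), so 18 of 21 match: 18/21 = 85.71%.

86%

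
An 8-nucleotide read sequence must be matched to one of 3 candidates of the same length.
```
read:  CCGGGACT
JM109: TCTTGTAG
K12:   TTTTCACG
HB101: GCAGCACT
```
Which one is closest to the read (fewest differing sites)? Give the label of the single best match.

Hamming distances to read — JM109: 6; K12: 6; HB101: 3.
Smallest is HB101 with 3 mismatches.

HB101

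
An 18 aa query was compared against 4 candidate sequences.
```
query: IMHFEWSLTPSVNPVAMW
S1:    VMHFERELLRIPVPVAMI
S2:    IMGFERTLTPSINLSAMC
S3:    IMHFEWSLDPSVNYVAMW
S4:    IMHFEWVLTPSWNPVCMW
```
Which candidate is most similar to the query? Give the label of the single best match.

S3

S1 differs at 9 positions; S2 differs at 7 positions; S3 differs at 2 positions; S4 differs at 3 positions. The closest is S3.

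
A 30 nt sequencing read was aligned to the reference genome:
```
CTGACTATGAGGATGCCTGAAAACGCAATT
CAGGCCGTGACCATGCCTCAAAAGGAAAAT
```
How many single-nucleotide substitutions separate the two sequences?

10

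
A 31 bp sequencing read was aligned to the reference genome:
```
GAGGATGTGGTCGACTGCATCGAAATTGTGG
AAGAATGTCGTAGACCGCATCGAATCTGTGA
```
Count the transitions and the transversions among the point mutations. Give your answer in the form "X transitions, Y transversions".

5 transitions, 3 transversions

Transitions (purine↔purine or pyrimidine↔pyrimidine): 1 G→A, 4 G→A, 16 T→C, 26 T→C, 31 G→A.
Transversions (purine↔pyrimidine): 9 G→C, 12 C→A, 25 A→T.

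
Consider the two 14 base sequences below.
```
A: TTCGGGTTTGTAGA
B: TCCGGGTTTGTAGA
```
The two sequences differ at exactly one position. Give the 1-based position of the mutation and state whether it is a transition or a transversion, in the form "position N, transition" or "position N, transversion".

position 2, transition

The sequences differ only at position 2: T→C (pyrimidine→pyrimidine), a transition.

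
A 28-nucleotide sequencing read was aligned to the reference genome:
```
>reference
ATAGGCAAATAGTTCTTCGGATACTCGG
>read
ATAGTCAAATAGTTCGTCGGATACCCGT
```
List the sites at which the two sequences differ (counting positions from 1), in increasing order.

5, 16, 25, 28

Differences at site 5 (G→T), site 16 (T→G), site 25 (T→C), site 28 (G→T).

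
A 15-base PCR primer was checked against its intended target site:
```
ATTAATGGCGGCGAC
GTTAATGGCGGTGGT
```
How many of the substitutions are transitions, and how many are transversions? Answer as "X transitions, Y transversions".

Mismatches (1-based):
site 1: A→G (purine→purine, transition)
site 12: C→T (pyrimidine→pyrimidine, transition)
site 14: A→G (purine→purine, transition)
site 15: C→T (pyrimidine→pyrimidine, transition)

4 transitions, 0 transversions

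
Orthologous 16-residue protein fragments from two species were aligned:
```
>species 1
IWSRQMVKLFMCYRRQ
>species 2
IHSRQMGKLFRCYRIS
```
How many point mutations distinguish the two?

5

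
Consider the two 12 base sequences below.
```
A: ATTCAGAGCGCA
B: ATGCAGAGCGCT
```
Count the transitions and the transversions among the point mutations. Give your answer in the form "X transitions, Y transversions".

Transitions (purine↔purine or pyrimidine↔pyrimidine): none.
Transversions (purine↔pyrimidine): 3 T→G, 12 A→T.

0 transitions, 2 transversions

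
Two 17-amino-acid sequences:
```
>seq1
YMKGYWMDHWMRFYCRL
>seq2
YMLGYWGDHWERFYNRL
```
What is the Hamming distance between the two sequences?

Comparing position by position, 4 positions differ: 3 (K/L), 7 (M/G), 11 (M/E), 15 (C/N).

4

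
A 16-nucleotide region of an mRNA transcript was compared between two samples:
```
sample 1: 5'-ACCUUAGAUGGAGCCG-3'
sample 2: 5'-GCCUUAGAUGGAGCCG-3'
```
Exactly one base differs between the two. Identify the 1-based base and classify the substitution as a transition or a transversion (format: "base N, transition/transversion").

base 1, transition

Base 1 changes A→G. A is a purine and G is a purine, so this is a transition.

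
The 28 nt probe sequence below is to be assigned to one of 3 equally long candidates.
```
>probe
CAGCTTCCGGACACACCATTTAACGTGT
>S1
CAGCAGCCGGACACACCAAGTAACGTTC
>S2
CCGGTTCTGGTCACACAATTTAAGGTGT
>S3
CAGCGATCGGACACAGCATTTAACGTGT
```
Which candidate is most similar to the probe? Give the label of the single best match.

Hamming distances to probe — S1: 6; S2: 6; S3: 4.
Smallest is S3 with 4 mismatches.

S3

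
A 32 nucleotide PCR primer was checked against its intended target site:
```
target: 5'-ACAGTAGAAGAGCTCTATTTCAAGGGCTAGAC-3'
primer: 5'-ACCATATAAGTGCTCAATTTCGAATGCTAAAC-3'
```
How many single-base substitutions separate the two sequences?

The sequences differ at sites 3, 4, 7, 11, 16, 22, 24, 25, 30 (1-based) — 9 in total.

9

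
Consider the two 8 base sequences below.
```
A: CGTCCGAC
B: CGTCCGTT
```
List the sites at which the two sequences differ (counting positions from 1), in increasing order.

Scanning 1-based: 7: A/T; 8: C/T.

7, 8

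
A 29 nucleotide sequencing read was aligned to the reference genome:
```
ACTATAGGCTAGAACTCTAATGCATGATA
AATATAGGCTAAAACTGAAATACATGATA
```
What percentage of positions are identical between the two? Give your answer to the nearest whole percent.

83%

Mismatches at positions 2, 12, 17, 18, 22 (1-based): 5 of 29.
Identical positions: 24/29 = 82.76% → 83%.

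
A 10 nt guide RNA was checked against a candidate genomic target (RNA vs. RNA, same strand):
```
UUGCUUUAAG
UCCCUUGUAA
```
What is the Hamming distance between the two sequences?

5

Mismatches (1-based): position 2: U→C; position 3: G→C; position 7: U→G; position 8: A→U; position 10: G→A.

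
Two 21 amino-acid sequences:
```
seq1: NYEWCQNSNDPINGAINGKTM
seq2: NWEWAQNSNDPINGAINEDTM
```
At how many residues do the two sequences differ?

4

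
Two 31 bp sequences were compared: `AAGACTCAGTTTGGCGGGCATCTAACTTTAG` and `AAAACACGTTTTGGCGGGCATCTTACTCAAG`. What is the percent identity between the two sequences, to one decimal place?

77.4%

7 positions differ (3, 6, 8, 9, 24, 28, 29), so 24 of 31 match: 24/31 = 77.42%.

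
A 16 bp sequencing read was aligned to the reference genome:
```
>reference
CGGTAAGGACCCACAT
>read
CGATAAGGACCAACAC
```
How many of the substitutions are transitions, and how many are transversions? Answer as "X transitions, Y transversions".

Mismatches (1-based):
site 3: G→A (purine→purine, transition)
site 12: C→A (pyrimidine→purine, transversion)
site 16: T→C (pyrimidine→pyrimidine, transition)

2 transitions, 1 transversion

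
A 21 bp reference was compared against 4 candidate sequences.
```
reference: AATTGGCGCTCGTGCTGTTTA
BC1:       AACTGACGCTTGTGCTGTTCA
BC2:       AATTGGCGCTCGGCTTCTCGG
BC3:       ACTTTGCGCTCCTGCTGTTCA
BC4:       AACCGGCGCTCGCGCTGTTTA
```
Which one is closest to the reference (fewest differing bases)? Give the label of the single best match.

Hamming distances to reference — BC1: 4; BC2: 7; BC3: 4; BC4: 3.
Smallest is BC4 with 3 mismatches.

BC4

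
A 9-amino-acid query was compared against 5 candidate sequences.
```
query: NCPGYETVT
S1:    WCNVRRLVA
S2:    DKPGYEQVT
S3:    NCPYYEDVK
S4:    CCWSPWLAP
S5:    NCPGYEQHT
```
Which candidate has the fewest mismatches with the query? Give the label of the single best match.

S5

S1 differs at 7 positions; S2 differs at 3 positions; S3 differs at 3 positions; S4 differs at 8 positions; S5 differs at 2 positions. The closest is S5.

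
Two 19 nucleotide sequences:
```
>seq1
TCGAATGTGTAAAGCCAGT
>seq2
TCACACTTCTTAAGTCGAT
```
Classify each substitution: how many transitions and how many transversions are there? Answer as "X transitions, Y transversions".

5 transitions, 4 transversions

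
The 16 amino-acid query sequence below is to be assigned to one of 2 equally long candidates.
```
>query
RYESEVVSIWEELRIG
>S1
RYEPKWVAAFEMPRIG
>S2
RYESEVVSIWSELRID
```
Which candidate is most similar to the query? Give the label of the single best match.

S2

Hamming distances to query — S1: 8; S2: 2.
Smallest is S2 with 2 mismatches.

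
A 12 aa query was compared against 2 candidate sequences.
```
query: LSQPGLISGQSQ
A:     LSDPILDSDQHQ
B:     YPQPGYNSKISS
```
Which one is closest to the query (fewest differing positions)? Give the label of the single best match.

Hamming distances to query — A: 5; B: 7.
Smallest is A with 5 mismatches.

A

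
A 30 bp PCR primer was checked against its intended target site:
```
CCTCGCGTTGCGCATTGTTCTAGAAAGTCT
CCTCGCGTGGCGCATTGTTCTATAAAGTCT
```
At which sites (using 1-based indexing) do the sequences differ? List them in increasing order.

9, 23

Differences at site 9 (T→G), site 23 (G→T).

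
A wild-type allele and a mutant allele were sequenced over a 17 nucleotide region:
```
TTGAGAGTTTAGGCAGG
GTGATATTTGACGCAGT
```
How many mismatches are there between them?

Comparing position by position, 6 bases differ: 1 (T/G), 5 (G/T), 7 (G/T), 10 (T/G), 12 (G/C), 17 (G/T).

6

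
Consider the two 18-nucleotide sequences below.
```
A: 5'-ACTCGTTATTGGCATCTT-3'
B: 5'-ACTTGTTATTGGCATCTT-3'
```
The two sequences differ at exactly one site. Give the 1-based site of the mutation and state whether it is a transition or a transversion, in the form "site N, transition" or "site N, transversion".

Site 4 changes C→T. C is a pyrimidine and T is a pyrimidine, so this is a transition.

site 4, transition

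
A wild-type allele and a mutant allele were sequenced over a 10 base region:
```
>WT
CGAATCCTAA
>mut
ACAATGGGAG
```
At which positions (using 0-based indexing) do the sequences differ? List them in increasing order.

0, 1, 5, 6, 7, 9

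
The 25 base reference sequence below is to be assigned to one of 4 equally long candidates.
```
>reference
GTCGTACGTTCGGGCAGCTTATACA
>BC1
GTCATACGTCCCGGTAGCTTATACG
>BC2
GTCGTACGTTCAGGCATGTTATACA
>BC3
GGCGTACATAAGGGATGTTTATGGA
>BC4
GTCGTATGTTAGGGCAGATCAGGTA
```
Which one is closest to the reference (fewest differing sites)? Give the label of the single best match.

Hamming distances to reference — BC1: 5; BC2: 3; BC3: 9; BC4: 7.
Smallest is BC2 with 3 mismatches.

BC2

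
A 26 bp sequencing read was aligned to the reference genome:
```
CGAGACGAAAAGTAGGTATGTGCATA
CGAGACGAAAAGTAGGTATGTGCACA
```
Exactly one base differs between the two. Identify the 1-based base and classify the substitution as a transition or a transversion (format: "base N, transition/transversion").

base 25, transition

The sequences differ only at base 25: T→C (pyrimidine→pyrimidine), a transition.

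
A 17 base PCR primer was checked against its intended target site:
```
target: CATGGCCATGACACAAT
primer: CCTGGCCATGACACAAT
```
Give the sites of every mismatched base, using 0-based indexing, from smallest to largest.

Scanning 0-based: 1: A/C.

1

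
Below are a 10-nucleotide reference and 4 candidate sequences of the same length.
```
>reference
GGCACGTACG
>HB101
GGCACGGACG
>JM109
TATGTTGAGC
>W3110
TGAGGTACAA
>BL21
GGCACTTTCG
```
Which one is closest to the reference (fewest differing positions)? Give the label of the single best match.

Hamming distances to reference — HB101: 1; JM109: 9; W3110: 9; BL21: 2.
Smallest is HB101 with 1 mismatch.

HB101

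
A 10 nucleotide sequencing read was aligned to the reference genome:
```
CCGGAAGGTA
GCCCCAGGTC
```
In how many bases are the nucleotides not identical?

5

The sequences differ at bases 1, 3, 4, 5, 10 (1-based) — 5 in total.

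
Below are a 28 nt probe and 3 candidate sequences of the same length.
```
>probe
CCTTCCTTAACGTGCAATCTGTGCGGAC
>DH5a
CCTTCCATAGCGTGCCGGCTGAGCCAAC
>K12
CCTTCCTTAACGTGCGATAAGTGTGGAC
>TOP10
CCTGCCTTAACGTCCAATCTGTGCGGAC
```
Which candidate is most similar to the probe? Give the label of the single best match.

DH5a differs at 8 positions; K12 differs at 4 positions; TOP10 differs at 2 positions. The closest is TOP10.

TOP10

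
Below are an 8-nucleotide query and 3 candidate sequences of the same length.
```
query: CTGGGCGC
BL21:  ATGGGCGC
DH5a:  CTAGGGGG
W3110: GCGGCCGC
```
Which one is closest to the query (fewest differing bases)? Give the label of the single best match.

BL21

Hamming distances to query — BL21: 1; DH5a: 3; W3110: 3.
Smallest is BL21 with 1 mismatch.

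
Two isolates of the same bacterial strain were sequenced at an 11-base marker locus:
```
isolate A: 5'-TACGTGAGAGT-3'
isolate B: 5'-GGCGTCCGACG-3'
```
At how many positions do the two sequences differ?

Comparing position by position, 6 positions differ: 1 (T/G), 2 (A/G), 6 (G/C), 7 (A/C), 10 (G/C), 11 (T/G).

6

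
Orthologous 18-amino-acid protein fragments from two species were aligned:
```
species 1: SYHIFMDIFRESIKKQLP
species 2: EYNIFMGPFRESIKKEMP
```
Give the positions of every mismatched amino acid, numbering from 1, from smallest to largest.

Differences at position 1 (S→E), position 3 (H→N), position 7 (D→G), position 8 (I→P), position 16 (Q→E), position 17 (L→M).

1, 3, 7, 8, 16, 17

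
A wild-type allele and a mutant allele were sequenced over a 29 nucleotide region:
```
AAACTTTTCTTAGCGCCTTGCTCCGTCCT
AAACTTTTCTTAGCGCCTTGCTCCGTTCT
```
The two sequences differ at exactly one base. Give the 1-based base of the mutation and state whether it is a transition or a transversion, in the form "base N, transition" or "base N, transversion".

The sequences differ only at base 27: C→T (pyrimidine→pyrimidine), a transition.

base 27, transition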